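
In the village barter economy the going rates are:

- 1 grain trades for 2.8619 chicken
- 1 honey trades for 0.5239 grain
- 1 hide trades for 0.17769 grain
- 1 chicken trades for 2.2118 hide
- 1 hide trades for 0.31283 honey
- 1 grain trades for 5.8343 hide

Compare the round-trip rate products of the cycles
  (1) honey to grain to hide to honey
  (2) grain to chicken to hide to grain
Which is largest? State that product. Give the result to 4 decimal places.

1.1248

(1) 0.5239 × 5.8343 × 0.31283 = 0.95619
(2) 2.8619 × 2.2118 × 0.17769 = 1.12477
Highest is cycle (2) at 1.1248 (>1, arbitrage).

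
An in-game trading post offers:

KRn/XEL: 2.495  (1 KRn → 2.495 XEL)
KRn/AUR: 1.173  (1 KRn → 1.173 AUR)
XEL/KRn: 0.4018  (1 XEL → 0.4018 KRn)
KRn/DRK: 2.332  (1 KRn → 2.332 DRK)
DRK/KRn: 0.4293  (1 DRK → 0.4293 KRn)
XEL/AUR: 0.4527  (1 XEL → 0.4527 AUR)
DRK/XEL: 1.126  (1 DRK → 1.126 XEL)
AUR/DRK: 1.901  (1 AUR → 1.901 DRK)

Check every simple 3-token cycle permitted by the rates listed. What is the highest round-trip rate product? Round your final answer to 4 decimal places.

1.0551

XEL→KRn→DRK→XEL: 0.4018 × 2.332 × 1.126 = 1.05506
AUR→DRK→XEL→AUR: 1.901 × 1.126 × 0.4527 = 0.96902
AUR→DRK→KRn→AUR: 1.901 × 0.4293 × 1.173 = 0.95728
Maximum is XEL→KRn→DRK→XEL at 1.0551; arbitrage exists.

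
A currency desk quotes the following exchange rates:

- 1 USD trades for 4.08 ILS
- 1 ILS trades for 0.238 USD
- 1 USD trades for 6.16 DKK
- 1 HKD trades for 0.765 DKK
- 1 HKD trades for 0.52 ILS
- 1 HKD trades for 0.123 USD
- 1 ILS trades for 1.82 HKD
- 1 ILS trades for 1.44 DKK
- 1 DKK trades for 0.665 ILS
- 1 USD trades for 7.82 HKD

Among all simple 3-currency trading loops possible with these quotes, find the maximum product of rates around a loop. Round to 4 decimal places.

USD→DKK→ILS→USD: 6.16 × 0.665 × 0.238 = 0.97494
USD→HKD→ILS→USD: 7.82 × 0.52 × 0.238 = 0.96780
ILS→HKD→DKK→ILS: 1.82 × 0.765 × 0.665 = 0.92588
USD→ILS→HKD→USD: 4.08 × 1.82 × 0.123 = 0.91335
Maximum is USD→DKK→ILS→USD at 0.9749; no arbitrage — every cycle loses value.

0.9749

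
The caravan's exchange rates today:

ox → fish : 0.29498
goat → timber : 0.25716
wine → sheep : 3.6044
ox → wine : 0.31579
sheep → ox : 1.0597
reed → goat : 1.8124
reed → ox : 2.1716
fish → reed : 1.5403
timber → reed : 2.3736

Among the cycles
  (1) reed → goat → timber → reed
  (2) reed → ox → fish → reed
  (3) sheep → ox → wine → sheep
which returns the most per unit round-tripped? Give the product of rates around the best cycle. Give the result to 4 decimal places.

1.2062

(1) 1.8124 × 0.25716 × 2.3736 = 1.10628
(2) 2.1716 × 0.29498 × 1.5403 = 0.98668
(3) 1.0597 × 0.31579 × 3.6044 = 1.20619
Highest is cycle (3) at 1.2062 (>1, arbitrage).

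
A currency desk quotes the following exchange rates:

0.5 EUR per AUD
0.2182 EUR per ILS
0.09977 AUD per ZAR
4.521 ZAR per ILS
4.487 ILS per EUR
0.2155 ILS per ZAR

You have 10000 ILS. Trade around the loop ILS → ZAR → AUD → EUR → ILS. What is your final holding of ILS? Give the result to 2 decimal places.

10000 ILS × 4.521 = 45210 ZAR
45210 ZAR × 0.09977 = 4510.6017 AUD
4510.6017 AUD × 0.5 = 2255.30085 EUR
2255.30085 EUR × 4.487 = 10119.53491395 ILS

10119.53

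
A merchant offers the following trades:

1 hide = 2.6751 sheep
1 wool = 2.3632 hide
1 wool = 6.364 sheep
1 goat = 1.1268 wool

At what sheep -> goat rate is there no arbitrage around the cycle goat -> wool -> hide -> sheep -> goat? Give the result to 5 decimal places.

0.14038

Known legs of the cycle: 1.1268 × 2.3632 × 2.6751 = 7.123400093376
For no arbitrage the full-cycle product must be 1, so the missing rate is 1 / 7.123400093376 ≈ 0.1403824.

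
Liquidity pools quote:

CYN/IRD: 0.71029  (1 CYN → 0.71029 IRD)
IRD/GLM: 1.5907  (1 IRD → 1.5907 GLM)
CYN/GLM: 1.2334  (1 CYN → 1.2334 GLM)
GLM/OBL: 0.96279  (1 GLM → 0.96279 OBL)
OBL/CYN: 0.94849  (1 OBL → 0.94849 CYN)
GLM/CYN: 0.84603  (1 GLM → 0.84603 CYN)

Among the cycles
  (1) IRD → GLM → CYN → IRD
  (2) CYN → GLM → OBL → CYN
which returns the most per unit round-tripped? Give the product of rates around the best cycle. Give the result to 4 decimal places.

1.1263

(1) 1.5907 × 0.84603 × 0.71029 = 0.95589
(2) 1.2334 × 0.96279 × 0.94849 = 1.12634
Highest is cycle (2) at 1.1263 (>1, arbitrage).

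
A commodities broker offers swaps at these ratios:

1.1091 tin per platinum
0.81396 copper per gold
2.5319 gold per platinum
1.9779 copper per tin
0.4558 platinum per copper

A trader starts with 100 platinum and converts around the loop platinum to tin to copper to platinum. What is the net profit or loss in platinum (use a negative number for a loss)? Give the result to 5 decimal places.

100 platinum × 1.1091 = 110.91 tin
110.91 tin × 1.9779 = 219.368889 copper
219.368889 copper × 0.4558 = 99.9883396062 platinum
Net change: 99.9883396062 − 100 = -0.0116603938 platinum

-0.01166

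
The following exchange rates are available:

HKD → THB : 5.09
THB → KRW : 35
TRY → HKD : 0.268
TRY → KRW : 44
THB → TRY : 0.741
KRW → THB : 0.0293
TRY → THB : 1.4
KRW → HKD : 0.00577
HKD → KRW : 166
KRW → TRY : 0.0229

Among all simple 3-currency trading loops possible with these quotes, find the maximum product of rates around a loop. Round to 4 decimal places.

1.1221

THB→KRW→TRY→THB: 35 × 0.0229 × 1.4 = 1.12210
THB→KRW→HKD→THB: 35 × 0.00577 × 5.09 = 1.02793
KRW→TRY→HKD→KRW: 0.0229 × 0.268 × 166 = 1.01878
THB→TRY→HKD→THB: 0.741 × 0.268 × 5.09 = 1.01081
THB→TRY→KRW→THB: 0.741 × 44 × 0.0293 = 0.95530
Maximum is THB→KRW→TRY→THB at 1.1221; arbitrage exists.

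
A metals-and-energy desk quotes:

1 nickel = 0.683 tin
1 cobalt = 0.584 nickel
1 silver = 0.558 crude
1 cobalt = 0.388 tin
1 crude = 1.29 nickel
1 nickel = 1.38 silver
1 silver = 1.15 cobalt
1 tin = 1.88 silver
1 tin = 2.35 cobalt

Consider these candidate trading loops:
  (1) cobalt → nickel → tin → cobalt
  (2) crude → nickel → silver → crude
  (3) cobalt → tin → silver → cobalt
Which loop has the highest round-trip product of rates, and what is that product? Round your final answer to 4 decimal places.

(1) 0.584 × 0.683 × 2.35 = 0.93735
(2) 1.29 × 1.38 × 0.558 = 0.99335
(3) 0.388 × 1.88 × 1.15 = 0.83886
Highest is cycle (2) at 0.9934 (≤1, no arbitrage).

0.9934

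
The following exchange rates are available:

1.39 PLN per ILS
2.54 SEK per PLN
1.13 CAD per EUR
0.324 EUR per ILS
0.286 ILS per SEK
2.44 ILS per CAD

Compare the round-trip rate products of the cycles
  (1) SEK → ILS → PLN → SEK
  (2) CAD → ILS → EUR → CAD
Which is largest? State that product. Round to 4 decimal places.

1.0098

(1) 0.286 × 1.39 × 2.54 = 1.00975
(2) 2.44 × 0.324 × 1.13 = 0.89333
Highest is cycle (1) at 1.0098 (>1, arbitrage).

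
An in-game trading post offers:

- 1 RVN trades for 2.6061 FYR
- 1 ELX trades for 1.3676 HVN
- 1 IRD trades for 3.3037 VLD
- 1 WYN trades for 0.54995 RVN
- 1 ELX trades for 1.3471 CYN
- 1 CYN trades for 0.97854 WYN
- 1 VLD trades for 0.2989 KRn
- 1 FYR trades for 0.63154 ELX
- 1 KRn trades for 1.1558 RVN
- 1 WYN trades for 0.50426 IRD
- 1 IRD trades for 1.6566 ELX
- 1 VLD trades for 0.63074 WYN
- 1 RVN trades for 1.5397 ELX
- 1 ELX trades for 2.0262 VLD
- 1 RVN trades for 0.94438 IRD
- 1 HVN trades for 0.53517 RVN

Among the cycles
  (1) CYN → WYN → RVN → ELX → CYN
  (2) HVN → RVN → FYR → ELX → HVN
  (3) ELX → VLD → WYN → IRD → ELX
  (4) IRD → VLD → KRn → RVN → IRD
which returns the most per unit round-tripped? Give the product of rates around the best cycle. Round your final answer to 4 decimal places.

1.2046

(1) 0.97854 × 0.54995 × 1.5397 × 1.3471 = 1.11619
(2) 0.53517 × 2.6061 × 0.63154 × 1.3676 = 1.20460
(3) 2.0262 × 0.63074 × 0.50426 × 1.6566 = 1.06759
(4) 3.3037 × 0.2989 × 1.1558 × 0.94438 = 1.07784
Highest is cycle (2) at 1.2046 (>1, arbitrage).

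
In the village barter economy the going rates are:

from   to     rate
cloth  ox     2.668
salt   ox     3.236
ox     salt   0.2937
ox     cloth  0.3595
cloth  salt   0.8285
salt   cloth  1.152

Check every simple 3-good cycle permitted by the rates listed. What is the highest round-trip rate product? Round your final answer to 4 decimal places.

0.9638

cloth→salt→ox→cloth: 0.8285 × 3.236 × 0.3595 = 0.96383
cloth→ox→salt→cloth: 2.668 × 0.2937 × 1.152 = 0.90270
Maximum is cloth→salt→ox→cloth at 0.9638; no arbitrage — every cycle loses value.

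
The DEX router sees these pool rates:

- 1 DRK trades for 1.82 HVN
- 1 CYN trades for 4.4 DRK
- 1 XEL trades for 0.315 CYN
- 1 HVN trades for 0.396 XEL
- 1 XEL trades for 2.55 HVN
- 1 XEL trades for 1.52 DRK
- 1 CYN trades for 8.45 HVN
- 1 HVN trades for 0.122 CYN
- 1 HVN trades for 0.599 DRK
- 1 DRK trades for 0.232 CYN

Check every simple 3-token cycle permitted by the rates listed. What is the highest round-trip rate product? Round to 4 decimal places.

1.1743

DRK→CYN→HVN→DRK: 0.232 × 8.45 × 0.599 = 1.17428
DRK→HVN→XEL→DRK: 1.82 × 0.396 × 1.52 = 1.09549
HVN→XEL→CYN→HVN: 0.396 × 0.315 × 8.45 = 1.05405
DRK→HVN→CYN→DRK: 1.82 × 0.122 × 4.4 = 0.97698
Maximum is DRK→CYN→HVN→DRK at 1.1743; arbitrage exists.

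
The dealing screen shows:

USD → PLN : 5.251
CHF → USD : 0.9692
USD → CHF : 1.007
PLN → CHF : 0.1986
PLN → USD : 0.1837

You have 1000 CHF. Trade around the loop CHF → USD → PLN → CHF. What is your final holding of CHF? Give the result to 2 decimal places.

1000 CHF × 0.9692 = 969.2 USD
969.2 USD × 5.251 = 5089.2692 PLN
5089.2692 PLN × 0.1986 = 1010.72886312 CHF

1010.73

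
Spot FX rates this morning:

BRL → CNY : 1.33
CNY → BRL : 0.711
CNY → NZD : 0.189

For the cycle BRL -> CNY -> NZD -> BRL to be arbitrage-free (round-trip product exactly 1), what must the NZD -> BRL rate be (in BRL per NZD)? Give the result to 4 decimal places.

3.9782

Known legs of the cycle: 1.33 × 0.189 = 0.25137
For no arbitrage the full-cycle product must be 1, so the missing rate is 1 / 0.25137 ≈ 3.978199.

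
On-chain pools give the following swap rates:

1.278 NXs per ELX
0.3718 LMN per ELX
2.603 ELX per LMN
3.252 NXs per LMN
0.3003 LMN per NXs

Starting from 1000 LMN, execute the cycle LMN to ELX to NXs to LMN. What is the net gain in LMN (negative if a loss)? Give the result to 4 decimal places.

-1.0118

1000 LMN × 2.603 = 2603 ELX
2603 ELX × 1.278 = 3326.634 NXs
3326.634 NXs × 0.3003 = 998.9881902 LMN
Net change: 998.9881902 − 1000 = -1.0118098 LMN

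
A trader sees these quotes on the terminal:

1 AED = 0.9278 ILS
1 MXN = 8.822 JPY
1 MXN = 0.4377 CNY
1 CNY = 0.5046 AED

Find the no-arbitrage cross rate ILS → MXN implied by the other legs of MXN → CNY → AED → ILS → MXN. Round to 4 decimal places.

4.8800

Known legs of the cycle: 0.4377 × 0.5046 × 0.9278 = 0.204917081076
For no arbitrage the full-cycle product must be 1, so the missing rate is 1 / 0.204917081076 ≈ 4.880023.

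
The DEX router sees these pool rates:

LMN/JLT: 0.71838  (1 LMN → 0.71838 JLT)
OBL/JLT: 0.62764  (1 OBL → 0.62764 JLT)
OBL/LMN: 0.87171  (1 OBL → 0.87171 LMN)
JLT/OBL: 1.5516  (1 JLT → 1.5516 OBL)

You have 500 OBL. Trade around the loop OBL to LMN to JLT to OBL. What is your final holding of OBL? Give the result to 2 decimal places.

500 OBL × 0.87171 = 435.855 LMN
435.855 LMN × 0.71838 = 313.1095149 JLT
313.1095149 JLT × 1.5516 = 485.82072331884 OBL

485.82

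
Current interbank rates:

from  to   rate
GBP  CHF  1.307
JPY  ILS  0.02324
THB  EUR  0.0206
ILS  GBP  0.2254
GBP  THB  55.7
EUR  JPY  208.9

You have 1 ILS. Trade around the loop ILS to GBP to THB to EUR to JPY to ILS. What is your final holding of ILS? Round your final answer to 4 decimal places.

1.2556

1 ILS × 0.2254 = 0.2254 GBP
0.2254 GBP × 55.7 = 12.55478 THB
12.55478 THB × 0.0206 = 0.258628468 EUR
0.258628468 EUR × 208.9 = 54.0274869652 JPY
54.0274869652 JPY × 0.02324 = 1.255598797071248 ILS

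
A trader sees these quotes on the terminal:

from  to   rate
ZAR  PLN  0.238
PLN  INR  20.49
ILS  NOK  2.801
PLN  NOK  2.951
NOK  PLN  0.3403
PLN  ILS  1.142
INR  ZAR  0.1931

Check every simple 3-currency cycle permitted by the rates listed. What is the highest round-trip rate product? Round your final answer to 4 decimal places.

NOK→PLN→ILS→NOK: 0.3403 × 1.142 × 2.801 = 1.08853
PLN→INR→ZAR→PLN: 20.49 × 0.1931 × 0.238 = 0.94168
Maximum is NOK→PLN→ILS→NOK at 1.0885; arbitrage exists.

1.0885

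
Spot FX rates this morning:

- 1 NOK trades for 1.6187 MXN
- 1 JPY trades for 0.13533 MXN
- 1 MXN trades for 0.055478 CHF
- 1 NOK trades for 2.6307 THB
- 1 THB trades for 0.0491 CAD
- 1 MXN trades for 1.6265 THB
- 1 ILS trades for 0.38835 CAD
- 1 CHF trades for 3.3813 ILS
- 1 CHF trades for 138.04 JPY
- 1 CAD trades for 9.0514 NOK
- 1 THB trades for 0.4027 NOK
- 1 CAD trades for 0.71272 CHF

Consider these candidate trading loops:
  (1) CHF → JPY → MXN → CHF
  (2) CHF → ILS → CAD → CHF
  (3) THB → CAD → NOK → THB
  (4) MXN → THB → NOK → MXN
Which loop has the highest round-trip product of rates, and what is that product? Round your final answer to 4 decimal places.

1.1691

(1) 138.04 × 0.13533 × 0.055478 = 1.03638
(2) 3.3813 × 0.38835 × 0.71272 = 0.93589
(3) 0.0491 × 9.0514 × 2.6307 = 1.16915
(4) 1.6265 × 0.4027 × 1.6187 = 1.06023
Highest is cycle (3) at 1.1691 (>1, arbitrage).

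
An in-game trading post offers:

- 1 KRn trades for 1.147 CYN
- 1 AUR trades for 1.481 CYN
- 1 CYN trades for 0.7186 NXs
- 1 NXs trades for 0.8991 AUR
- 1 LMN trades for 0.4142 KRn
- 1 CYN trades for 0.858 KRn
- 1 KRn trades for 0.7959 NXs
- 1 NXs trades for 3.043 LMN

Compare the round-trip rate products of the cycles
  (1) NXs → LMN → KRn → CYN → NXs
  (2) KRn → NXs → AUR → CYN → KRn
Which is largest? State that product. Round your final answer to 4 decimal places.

1.0389

(1) 3.043 × 0.4142 × 1.147 × 0.7186 = 1.03887
(2) 0.7959 × 0.8991 × 1.481 × 0.858 = 0.90930
Highest is cycle (1) at 1.0389 (>1, arbitrage).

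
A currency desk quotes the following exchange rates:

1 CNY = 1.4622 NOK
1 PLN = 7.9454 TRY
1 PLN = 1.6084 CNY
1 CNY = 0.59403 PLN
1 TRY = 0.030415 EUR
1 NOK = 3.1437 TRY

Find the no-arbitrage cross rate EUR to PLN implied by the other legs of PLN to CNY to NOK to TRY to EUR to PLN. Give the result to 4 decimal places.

4.4470

Known legs of the cycle: 1.6084 × 1.4622 × 3.1437 × 0.030415 = 0.22486908869567604
For no arbitrage the full-cycle product must be 1, so the missing rate is 1 / 0.22486908869567604 ≈ 4.447032.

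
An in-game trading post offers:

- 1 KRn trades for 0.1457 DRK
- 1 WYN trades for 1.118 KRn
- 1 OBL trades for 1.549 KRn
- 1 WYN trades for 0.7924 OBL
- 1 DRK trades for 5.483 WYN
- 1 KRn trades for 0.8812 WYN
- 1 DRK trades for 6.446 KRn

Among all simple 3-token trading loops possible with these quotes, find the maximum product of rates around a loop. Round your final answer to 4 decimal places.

WYN→OBL→KRn→WYN: 0.7924 × 1.549 × 0.8812 = 1.08161
WYN→KRn→DRK→WYN: 1.118 × 0.1457 × 5.483 = 0.89314
Maximum is WYN→OBL→KRn→WYN at 1.0816; arbitrage exists.

1.0816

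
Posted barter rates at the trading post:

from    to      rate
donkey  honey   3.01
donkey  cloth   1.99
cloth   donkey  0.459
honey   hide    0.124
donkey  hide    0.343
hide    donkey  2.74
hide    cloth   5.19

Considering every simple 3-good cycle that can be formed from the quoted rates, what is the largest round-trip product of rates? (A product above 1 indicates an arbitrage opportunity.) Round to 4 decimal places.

1.0227

donkey→honey→hide→donkey: 3.01 × 0.124 × 2.74 = 1.02268
donkey→hide→cloth→donkey: 0.343 × 5.19 × 0.459 = 0.81710
Maximum is donkey→honey→hide→donkey at 1.0227; arbitrage exists.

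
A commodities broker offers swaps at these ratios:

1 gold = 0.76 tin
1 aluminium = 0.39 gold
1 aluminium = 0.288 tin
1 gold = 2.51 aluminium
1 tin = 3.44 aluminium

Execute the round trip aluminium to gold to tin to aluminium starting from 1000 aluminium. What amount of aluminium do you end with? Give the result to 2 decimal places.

1000 aluminium × 0.39 = 390 gold
390 gold × 0.76 = 296.4 tin
296.4 tin × 3.44 = 1019.616 aluminium

1019.62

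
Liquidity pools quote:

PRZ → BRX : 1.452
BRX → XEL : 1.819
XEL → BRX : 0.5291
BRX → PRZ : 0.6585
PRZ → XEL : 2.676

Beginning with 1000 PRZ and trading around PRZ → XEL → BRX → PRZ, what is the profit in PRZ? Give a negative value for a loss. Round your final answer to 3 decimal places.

1000 PRZ × 2.676 = 2676 XEL
2676 XEL × 0.5291 = 1415.8716 BRX
1415.8716 BRX × 0.6585 = 932.3514486 PRZ
Net change: 932.3514486 − 1000 = -67.6485514 PRZ

-67.649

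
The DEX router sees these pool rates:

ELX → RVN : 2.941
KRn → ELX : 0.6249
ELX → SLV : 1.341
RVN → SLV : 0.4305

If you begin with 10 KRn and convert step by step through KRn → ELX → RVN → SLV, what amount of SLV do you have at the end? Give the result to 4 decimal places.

7.9119

10 KRn × 0.6249 = 6.249 ELX
6.249 ELX × 2.941 = 18.378309 RVN
18.378309 RVN × 0.4305 = 7.9118620245 SLV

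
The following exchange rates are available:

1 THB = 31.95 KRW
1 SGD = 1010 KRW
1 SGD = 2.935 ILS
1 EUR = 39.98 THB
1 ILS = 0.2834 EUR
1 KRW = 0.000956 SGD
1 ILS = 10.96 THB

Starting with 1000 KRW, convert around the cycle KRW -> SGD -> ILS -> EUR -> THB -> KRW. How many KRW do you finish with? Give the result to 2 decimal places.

1000 KRW × 0.000956 = 0.956 SGD
0.956 SGD × 2.935 = 2.80586 ILS
2.80586 ILS × 0.2834 = 0.795180724 EUR
0.795180724 EUR × 39.98 = 31.79132534552 THB
31.79132534552 THB × 31.95 = 1015.732844789364 KRW

1015.73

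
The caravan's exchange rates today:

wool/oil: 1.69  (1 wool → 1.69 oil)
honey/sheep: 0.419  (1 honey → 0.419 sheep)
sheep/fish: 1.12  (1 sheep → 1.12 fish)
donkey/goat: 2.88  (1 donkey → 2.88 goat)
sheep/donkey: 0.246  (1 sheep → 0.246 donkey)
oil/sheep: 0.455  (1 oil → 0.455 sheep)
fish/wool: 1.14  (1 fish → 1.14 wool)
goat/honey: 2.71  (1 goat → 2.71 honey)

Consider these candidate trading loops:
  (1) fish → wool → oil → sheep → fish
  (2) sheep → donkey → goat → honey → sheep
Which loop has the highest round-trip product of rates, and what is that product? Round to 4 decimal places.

(1) 1.14 × 1.69 × 0.455 × 1.12 = 0.98180
(2) 0.246 × 2.88 × 2.71 × 0.419 = 0.80447
Highest is cycle (1) at 0.9818 (≤1, no arbitrage).

0.9818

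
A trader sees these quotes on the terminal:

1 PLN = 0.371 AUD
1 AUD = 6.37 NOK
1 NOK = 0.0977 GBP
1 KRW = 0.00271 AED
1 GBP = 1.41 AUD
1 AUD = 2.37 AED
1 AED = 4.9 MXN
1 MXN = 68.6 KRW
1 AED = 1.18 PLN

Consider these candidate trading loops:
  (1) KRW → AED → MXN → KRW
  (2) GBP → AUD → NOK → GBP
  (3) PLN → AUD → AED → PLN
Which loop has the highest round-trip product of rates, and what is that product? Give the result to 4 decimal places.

(1) 0.00271 × 4.9 × 68.6 = 0.91094
(2) 1.41 × 6.37 × 0.0977 = 0.87751
(3) 0.371 × 2.37 × 1.18 = 1.03754
Highest is cycle (3) at 1.0375 (>1, arbitrage).

1.0375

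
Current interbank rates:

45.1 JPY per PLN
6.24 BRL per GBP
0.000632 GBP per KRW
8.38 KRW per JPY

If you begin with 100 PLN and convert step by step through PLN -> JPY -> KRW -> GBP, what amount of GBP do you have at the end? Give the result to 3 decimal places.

23.886

100 PLN × 45.1 = 4510 JPY
4510 JPY × 8.38 = 37793.8 KRW
37793.8 KRW × 0.000632 = 23.8856816 GBP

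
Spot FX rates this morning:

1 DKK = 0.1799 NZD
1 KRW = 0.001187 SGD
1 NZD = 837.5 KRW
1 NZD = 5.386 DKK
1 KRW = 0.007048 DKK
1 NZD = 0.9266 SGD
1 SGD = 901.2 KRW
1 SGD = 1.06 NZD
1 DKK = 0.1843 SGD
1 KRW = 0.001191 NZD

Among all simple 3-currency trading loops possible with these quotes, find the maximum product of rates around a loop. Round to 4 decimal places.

DKK→SGD→KRW→DKK: 0.1843 × 901.2 × 0.007048 = 1.17061
DKK→NZD→KRW→DKK: 0.1799 × 837.5 × 0.007048 = 1.06190
SGD→NZD→KRW→SGD: 1.06 × 837.5 × 0.001187 = 1.05376
DKK→SGD→NZD→DKK: 0.1843 × 1.06 × 5.386 = 1.05220
SGD→KRW→NZD→SGD: 901.2 × 0.001191 × 0.9266 = 0.99455
Maximum is DKK→SGD→KRW→DKK at 1.1706; arbitrage exists.

1.1706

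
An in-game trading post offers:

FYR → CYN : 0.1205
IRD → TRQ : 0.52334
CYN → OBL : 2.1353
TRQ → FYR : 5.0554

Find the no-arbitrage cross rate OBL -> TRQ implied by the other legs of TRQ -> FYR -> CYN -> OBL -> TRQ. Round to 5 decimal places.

Known legs of the cycle: 5.0554 × 0.1205 × 2.1353 = 1.30077287221
For no arbitrage the full-cycle product must be 1, so the missing rate is 1 / 1.30077287221 ≈ 0.7687737.

0.76877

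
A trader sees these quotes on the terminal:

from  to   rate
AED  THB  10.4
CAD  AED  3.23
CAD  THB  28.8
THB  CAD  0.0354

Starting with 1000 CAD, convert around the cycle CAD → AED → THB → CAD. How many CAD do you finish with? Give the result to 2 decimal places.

1189.16

1000 CAD × 3.23 = 3230 AED
3230 AED × 10.4 = 33592 THB
33592 THB × 0.0354 = 1189.1568 CAD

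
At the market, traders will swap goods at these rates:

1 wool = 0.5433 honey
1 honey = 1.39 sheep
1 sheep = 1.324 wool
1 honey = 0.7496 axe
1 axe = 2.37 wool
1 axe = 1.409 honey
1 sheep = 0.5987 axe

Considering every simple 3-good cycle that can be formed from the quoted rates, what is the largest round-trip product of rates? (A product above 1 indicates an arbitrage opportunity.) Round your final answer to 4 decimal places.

sheep→axe→honey→sheep: 0.5987 × 1.409 × 1.39 = 1.17256
sheep→wool→honey→sheep: 1.324 × 0.5433 × 1.39 = 0.99987
wool→honey→axe→wool: 0.5433 × 0.7496 × 2.37 = 0.96520
Maximum is sheep→axe→honey→sheep at 1.1726; arbitrage exists.

1.1726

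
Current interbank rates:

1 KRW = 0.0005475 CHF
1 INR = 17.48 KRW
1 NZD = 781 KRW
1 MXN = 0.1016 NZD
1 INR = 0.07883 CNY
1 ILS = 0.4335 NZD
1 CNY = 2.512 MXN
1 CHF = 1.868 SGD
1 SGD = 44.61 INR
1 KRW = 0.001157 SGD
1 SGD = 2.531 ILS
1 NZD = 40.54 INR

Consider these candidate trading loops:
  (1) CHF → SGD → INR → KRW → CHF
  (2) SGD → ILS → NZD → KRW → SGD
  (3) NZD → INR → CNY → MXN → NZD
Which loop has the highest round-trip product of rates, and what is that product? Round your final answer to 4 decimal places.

0.9914

(1) 1.868 × 44.61 × 17.48 × 0.0005475 = 0.79751
(2) 2.531 × 0.4335 × 781 × 0.001157 = 0.99144
(3) 40.54 × 0.07883 × 2.512 × 0.1016 = 0.81562
Highest is cycle (2) at 0.9914 (≤1, no arbitrage).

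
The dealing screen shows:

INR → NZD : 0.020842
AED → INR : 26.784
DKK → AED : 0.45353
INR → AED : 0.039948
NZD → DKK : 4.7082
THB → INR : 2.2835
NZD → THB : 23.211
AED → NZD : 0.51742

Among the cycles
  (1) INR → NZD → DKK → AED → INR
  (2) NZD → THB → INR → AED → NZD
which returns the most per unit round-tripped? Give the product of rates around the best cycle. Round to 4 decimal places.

(1) 0.020842 × 4.7082 × 0.45353 × 26.784 = 1.19200
(2) 23.211 × 2.2835 × 0.039948 × 0.51742 = 1.09555
Highest is cycle (1) at 1.1920 (>1, arbitrage).

1.1920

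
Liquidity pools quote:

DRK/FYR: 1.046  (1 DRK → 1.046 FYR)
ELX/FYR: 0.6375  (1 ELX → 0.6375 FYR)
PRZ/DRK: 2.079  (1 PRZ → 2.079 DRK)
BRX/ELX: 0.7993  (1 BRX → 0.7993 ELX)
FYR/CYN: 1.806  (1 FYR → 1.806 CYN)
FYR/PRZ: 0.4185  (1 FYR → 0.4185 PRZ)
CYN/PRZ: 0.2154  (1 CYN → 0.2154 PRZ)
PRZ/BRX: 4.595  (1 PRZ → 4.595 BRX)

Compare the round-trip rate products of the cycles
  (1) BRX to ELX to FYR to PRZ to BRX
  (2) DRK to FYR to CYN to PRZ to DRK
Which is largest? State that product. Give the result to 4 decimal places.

0.9799

(1) 0.7993 × 0.6375 × 0.4185 × 4.595 = 0.97988
(2) 1.046 × 1.806 × 0.2154 × 2.079 = 0.84596
Highest is cycle (1) at 0.9799 (≤1, no arbitrage).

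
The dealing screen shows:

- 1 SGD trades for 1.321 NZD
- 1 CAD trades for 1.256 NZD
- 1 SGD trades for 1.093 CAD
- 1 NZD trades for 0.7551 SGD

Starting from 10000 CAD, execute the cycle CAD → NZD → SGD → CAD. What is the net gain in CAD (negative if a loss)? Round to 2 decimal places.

10000 CAD × 1.256 = 12560 NZD
12560 NZD × 0.7551 = 9484.056 SGD
9484.056 SGD × 1.093 = 10366.073208 CAD
Net change: 10366.073208 − 10000 = 366.073208 CAD

366.07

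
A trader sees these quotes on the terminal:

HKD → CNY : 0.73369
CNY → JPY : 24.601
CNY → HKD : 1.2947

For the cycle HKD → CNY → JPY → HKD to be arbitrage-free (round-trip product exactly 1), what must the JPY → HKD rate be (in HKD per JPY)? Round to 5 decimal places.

0.05540

Known legs of the cycle: 0.73369 × 24.601 = 18.04950769
For no arbitrage the full-cycle product must be 1, so the missing rate is 1 / 18.04950769 ≈ 0.0554032.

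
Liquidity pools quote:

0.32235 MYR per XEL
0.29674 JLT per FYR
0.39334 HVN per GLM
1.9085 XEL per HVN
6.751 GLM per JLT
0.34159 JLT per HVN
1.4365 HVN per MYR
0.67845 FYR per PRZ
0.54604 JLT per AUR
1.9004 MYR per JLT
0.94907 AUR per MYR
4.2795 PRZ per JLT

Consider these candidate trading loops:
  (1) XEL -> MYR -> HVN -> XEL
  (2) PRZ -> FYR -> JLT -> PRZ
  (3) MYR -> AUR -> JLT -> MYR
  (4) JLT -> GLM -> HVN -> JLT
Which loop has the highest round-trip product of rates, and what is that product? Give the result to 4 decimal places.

(1) 0.32235 × 1.4365 × 1.9085 = 0.88374
(2) 0.67845 × 0.29674 × 4.2795 = 0.86156
(3) 0.94907 × 0.54604 × 1.9004 = 0.98484
(4) 6.751 × 0.39334 × 0.34159 = 0.90707
Highest is cycle (3) at 0.9848 (≤1, no arbitrage).

0.9848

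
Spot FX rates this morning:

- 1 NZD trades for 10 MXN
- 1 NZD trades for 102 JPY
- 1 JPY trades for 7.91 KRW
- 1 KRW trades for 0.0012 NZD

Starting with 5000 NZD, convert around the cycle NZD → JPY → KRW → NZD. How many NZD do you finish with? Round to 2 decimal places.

5000 NZD × 102 = 510000 JPY
510000 JPY × 7.91 = 4034100 KRW
4034100 KRW × 0.0012 = 4840.92 NZD

4840.92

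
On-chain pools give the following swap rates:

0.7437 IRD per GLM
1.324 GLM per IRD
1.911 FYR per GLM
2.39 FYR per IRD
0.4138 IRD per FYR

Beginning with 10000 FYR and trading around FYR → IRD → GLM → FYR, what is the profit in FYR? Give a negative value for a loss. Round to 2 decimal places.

10000 FYR × 0.4138 = 4138 IRD
4138 IRD × 1.324 = 5478.712 GLM
5478.712 GLM × 1.911 = 10469.818632 FYR
Net change: 10469.818632 − 10000 = 469.818632 FYR

469.82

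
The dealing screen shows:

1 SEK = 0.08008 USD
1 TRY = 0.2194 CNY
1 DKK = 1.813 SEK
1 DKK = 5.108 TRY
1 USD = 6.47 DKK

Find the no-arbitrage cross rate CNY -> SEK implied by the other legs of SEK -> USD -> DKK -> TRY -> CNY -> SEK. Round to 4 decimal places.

1.7222

Known legs of the cycle: 0.08008 × 6.47 × 5.108 × 0.2194 = 0.58065190735552
For no arbitrage the full-cycle product must be 1, so the missing rate is 1 / 0.58065190735552 ≈ 1.722202.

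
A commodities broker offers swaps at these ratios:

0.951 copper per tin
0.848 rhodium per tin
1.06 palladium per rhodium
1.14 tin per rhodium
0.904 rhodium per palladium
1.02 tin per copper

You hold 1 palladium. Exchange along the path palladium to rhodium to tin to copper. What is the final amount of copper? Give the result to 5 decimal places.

0.98006

1 palladium × 0.904 = 0.904 rhodium
0.904 rhodium × 1.14 = 1.03056 tin
1.03056 tin × 0.951 = 0.98006256 copper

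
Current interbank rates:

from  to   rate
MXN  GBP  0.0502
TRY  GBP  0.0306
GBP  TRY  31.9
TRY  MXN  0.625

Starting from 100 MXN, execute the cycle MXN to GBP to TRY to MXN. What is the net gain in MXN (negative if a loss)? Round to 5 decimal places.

100 MXN × 0.0502 = 5.02 GBP
5.02 GBP × 31.9 = 160.138 TRY
160.138 TRY × 0.625 = 100.08625 MXN
Net change: 100.08625 − 100 = 0.08625 MXN

0.08625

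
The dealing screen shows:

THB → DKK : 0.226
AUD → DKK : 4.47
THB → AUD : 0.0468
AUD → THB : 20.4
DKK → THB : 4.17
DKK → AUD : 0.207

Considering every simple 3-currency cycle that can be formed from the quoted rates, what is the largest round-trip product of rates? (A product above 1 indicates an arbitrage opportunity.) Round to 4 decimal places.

0.9544

AUD→THB→DKK→AUD: 20.4 × 0.226 × 0.207 = 0.95435
AUD→DKK→THB→AUD: 4.47 × 4.17 × 0.0468 = 0.87235
Maximum is AUD→THB→DKK→AUD at 0.9544; no arbitrage — every cycle loses value.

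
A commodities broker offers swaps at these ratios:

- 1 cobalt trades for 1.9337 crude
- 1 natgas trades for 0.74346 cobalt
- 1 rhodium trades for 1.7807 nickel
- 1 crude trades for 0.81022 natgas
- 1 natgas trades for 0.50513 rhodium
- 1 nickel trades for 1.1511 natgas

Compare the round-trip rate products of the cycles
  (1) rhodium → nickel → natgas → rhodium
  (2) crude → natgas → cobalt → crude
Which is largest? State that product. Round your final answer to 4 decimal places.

1.1648

(1) 1.7807 × 1.1511 × 0.50513 = 1.03540
(2) 0.81022 × 0.74346 × 1.9337 = 1.16480
Highest is cycle (2) at 1.1648 (>1, arbitrage).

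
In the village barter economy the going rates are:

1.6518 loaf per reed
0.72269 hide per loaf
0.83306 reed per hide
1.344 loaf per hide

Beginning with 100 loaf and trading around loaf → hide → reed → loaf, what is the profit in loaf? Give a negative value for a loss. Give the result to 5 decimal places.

-0.55435

100 loaf × 0.72269 = 72.269 hide
72.269 hide × 0.83306 = 60.20441314 reed
60.20441314 reed × 1.6518 = 99.445649624652 loaf
Net change: 99.445649624652 − 100 = -0.554350375348 loaf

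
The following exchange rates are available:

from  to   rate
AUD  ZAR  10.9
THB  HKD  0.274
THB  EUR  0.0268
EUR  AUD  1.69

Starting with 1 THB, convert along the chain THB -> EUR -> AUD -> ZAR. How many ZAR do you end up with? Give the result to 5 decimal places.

1 THB × 0.0268 = 0.0268 EUR
0.0268 EUR × 1.69 = 0.045292 AUD
0.045292 AUD × 10.9 = 0.4936828 ZAR

0.49368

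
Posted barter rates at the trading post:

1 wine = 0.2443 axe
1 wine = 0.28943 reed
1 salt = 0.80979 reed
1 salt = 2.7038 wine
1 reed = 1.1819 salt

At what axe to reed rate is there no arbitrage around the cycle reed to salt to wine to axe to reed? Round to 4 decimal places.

Known legs of the cycle: 1.1819 × 2.7038 × 0.2443 = 0.780690264046
For no arbitrage the full-cycle product must be 1, so the missing rate is 1 / 0.780690264046 ≈ 1.280918.

1.2809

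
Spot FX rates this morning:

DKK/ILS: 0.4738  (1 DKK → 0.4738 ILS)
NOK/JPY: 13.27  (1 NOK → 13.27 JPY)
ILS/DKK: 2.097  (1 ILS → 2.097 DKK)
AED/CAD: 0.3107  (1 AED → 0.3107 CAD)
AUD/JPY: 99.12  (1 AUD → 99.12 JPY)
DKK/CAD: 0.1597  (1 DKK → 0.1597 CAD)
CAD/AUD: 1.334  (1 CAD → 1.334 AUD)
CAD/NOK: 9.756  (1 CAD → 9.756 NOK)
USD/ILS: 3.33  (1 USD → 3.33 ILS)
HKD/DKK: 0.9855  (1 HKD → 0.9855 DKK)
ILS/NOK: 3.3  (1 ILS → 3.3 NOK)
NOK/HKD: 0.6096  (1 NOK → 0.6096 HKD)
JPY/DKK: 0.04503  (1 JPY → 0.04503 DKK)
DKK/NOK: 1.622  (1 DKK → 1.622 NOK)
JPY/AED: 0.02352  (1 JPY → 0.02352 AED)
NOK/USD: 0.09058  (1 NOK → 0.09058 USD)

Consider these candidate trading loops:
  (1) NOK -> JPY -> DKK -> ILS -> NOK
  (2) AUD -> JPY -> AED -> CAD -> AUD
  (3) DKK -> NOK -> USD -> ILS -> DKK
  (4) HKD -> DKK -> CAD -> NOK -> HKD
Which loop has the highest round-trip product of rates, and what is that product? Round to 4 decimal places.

1.0259

(1) 13.27 × 0.04503 × 0.4738 × 3.3 = 0.93429
(2) 99.12 × 0.02352 × 0.3107 × 1.334 = 0.96626
(3) 1.622 × 0.09058 × 3.33 × 2.097 = 1.02595
(4) 0.9855 × 0.1597 × 9.756 × 0.6096 = 0.93601
Highest is cycle (3) at 1.0259 (>1, arbitrage).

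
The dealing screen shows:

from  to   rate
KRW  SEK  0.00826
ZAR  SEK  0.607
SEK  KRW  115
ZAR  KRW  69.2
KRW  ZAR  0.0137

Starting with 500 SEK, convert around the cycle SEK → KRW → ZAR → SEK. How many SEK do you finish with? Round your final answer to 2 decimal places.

478.16

500 SEK × 115 = 57500 KRW
57500 KRW × 0.0137 = 787.75 ZAR
787.75 ZAR × 0.607 = 478.16425 SEK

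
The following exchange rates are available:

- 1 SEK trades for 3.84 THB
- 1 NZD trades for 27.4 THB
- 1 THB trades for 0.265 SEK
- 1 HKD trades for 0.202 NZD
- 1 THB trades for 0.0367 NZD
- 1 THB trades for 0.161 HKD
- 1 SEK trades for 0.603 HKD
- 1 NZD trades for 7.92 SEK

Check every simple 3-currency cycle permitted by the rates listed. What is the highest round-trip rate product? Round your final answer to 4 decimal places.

SEK→THB→NZD→SEK: 3.84 × 0.0367 × 7.92 = 1.11615
SEK→HKD→NZD→SEK: 0.603 × 0.202 × 7.92 = 0.96470
HKD→NZD→THB→HKD: 0.202 × 27.4 × 0.161 = 0.89110
Maximum is SEK→THB→NZD→SEK at 1.1161; arbitrage exists.

1.1161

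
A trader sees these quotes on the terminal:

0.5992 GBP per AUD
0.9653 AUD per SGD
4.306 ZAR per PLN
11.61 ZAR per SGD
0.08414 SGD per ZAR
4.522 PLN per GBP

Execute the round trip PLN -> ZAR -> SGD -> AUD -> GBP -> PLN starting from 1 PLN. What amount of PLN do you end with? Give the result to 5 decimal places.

0.94764

1 PLN × 4.306 = 4.306 ZAR
4.306 ZAR × 0.08414 = 0.36230684 SGD
0.36230684 SGD × 0.9653 = 0.349734792652 AUD
0.349734792652 AUD × 0.5992 = 0.2095610877570784 GBP
0.2095610877570784 GBP × 4.522 = 0.9476352388375085248 PLN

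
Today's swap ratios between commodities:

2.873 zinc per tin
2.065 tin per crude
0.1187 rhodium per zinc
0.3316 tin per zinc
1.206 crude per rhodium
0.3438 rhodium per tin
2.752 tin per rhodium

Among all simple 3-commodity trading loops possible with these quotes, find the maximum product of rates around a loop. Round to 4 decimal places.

0.9385

zinc→rhodium→tin→zinc: 0.1187 × 2.752 × 2.873 = 0.93850
tin→rhodium→crude→tin: 0.3438 × 1.206 × 2.065 = 0.85620
Maximum is zinc→rhodium→tin→zinc at 0.9385; no arbitrage — every cycle loses value.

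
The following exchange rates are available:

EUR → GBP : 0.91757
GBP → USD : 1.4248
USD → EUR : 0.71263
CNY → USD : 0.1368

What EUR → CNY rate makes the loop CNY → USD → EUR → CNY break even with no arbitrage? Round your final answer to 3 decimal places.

10.258

Known legs of the cycle: 0.1368 × 0.71263 = 0.097487784
For no arbitrage the full-cycle product must be 1, so the missing rate is 1 / 0.097487784 ≈ 10.25770.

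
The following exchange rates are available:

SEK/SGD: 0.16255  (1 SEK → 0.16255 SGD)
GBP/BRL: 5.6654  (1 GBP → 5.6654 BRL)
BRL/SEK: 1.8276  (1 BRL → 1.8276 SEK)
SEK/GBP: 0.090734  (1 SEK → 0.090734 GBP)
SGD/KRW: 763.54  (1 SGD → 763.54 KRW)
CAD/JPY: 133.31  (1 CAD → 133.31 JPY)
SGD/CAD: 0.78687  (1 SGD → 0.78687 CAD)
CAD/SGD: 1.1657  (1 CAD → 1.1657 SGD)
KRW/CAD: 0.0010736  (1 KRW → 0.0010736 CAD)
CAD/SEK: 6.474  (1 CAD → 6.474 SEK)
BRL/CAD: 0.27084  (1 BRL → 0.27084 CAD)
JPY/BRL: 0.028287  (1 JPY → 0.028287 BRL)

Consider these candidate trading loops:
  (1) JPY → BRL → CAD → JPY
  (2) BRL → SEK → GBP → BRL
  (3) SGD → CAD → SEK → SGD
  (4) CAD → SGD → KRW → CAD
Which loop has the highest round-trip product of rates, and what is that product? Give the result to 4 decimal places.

1.0213

(1) 0.028287 × 0.27084 × 133.31 = 1.02132
(2) 1.8276 × 0.090734 × 5.6654 = 0.93947
(3) 0.78687 × 6.474 × 0.16255 = 0.82806
(4) 1.1657 × 763.54 × 0.0010736 = 0.95557
Highest is cycle (1) at 1.0213 (>1, arbitrage).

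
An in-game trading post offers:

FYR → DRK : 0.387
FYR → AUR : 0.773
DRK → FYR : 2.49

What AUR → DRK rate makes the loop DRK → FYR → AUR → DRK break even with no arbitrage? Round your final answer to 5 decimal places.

Known legs of the cycle: 2.49 × 0.773 = 1.92477
For no arbitrage the full-cycle product must be 1, so the missing rate is 1 / 1.92477 ≈ 0.5195426.

0.51954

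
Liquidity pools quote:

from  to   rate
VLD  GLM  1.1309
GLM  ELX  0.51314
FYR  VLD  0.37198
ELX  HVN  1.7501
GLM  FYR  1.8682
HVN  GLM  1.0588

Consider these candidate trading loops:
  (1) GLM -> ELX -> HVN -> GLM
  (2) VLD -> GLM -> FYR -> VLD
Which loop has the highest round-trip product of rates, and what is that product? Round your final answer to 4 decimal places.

0.9509

(1) 0.51314 × 1.7501 × 1.0588 = 0.95085
(2) 1.1309 × 1.8682 × 0.37198 = 0.78590
Highest is cycle (1) at 0.9509 (≤1, no arbitrage).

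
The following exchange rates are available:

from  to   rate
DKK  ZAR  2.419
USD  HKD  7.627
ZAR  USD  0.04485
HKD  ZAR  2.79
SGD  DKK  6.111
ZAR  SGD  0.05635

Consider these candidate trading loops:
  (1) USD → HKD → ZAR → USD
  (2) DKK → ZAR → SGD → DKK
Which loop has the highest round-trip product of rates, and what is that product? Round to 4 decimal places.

0.9544

(1) 7.627 × 2.79 × 0.04485 = 0.95438
(2) 2.419 × 0.05635 × 6.111 = 0.83299
Highest is cycle (1) at 0.9544 (≤1, no arbitrage).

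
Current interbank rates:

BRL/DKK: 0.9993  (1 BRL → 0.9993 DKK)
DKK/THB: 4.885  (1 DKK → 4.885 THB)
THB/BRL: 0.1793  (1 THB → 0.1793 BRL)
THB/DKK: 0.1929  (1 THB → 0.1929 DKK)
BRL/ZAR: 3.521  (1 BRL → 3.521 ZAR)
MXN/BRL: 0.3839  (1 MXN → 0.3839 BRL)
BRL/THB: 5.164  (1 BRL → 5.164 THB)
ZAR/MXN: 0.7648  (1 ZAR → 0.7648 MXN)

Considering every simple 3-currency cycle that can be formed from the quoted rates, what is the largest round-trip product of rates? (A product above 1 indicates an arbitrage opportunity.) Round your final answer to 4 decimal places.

ZAR→MXN→BRL→ZAR: 0.7648 × 0.3839 × 3.521 = 1.03379
THB→BRL→DKK→THB: 0.1793 × 0.9993 × 4.885 = 0.87527
Maximum is ZAR→MXN→BRL→ZAR at 1.0338; arbitrage exists.

1.0338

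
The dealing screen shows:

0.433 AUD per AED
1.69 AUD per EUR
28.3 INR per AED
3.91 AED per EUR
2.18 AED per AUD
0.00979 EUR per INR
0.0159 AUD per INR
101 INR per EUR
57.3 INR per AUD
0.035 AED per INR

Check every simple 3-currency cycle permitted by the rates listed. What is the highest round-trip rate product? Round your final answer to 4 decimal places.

1.0833

EUR→AED→INR→EUR: 3.91 × 28.3 × 0.00979 = 1.08329
AED→INR→AUD→AED: 28.3 × 0.0159 × 2.18 = 0.98093
EUR→AUD→INR→EUR: 1.69 × 57.3 × 0.00979 = 0.94803
AED→AUD→INR→AED: 0.433 × 57.3 × 0.035 = 0.86838
Maximum is EUR→AED→INR→EUR at 1.0833; arbitrage exists.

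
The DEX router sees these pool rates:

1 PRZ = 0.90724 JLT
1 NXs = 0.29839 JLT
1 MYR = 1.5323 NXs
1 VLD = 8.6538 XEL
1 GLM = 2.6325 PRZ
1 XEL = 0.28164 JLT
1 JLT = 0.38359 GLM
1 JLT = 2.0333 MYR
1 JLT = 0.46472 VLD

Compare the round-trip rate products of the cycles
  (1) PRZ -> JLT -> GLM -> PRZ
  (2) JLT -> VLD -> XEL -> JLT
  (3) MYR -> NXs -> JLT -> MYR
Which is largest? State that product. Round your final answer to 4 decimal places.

1.1326

(1) 0.90724 × 0.38359 × 2.6325 = 0.91613
(2) 0.46472 × 8.6538 × 0.28164 = 1.13264
(3) 1.5323 × 0.29839 × 2.0333 = 0.92967
Highest is cycle (2) at 1.1326 (>1, arbitrage).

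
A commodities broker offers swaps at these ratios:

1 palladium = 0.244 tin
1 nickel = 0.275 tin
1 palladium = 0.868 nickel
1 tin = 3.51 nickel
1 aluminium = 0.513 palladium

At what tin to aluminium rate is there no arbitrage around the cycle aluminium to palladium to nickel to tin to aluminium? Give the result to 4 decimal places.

Known legs of the cycle: 0.513 × 0.868 × 0.275 = 0.1224531
For no arbitrage the full-cycle product must be 1, so the missing rate is 1 / 0.1224531 ≈ 8.166392.

8.1664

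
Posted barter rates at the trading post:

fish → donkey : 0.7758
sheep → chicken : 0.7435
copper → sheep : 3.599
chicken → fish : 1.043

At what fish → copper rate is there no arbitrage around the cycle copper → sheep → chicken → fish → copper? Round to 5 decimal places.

Known legs of the cycle: 3.599 × 0.7435 × 1.043 = 2.7909183295
For no arbitrage the full-cycle product must be 1, so the missing rate is 1 / 2.7909183295 ≈ 0.3583050.

0.35831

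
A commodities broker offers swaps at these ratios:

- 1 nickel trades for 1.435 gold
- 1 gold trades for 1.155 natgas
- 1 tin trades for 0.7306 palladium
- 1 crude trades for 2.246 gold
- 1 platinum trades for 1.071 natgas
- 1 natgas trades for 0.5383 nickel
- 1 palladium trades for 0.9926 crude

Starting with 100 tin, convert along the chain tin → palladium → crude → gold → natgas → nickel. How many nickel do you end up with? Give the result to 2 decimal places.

100 tin × 0.7306 = 73.06 palladium
73.06 palladium × 0.9926 = 72.519356 crude
72.519356 crude × 2.246 = 162.878473576 gold
162.878473576 gold × 1.155 = 188.12463698028 natgas
188.12463698028 natgas × 0.5383 = 101.267492086484724 nickel

101.27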